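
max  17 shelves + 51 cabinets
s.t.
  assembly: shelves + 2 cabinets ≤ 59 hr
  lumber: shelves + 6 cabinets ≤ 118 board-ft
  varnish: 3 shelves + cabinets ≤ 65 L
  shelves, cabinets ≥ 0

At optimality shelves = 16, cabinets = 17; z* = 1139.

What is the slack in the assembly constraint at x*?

9

assembly used = 1·16 + 2·17 = 50; slack = 59 − 50 = 9.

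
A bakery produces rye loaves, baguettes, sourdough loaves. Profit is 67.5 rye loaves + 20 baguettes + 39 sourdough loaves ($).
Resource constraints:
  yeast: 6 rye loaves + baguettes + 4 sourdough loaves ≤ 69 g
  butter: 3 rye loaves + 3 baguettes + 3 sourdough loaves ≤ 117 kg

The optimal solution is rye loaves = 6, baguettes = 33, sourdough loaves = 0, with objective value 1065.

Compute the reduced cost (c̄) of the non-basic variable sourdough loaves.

Both yeast and butter are binding at x*.
The binding rows give the dual system: 6·y_yeast + 3·y_butter = 67.5 and 1·y_yeast + 3·y_butter = 20.
Solving: y_yeast = 9.5, y_butter = 3.5.
Reduced cost of sourdough loaves: c₃ − yᵀa₃ = 39 − (9.5·4 + 3.5·3) = 39 − 48.5 = -9.5.

-9.5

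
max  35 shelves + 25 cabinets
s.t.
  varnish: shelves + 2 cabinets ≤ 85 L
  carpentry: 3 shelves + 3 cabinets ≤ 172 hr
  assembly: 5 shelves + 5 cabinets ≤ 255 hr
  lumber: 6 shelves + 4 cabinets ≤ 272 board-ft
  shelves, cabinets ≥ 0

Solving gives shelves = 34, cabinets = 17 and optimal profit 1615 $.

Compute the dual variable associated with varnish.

0

At the optimum: varnish uses 68 of 85 (slack = 17); carpentry uses 153 of 172 (slack = 19); assembly uses 255 of 255 (binding); lumber uses 272 of 272 (binding).
Slack constraints have shadow price 0 (complementary slackness).
The binding rows give the dual system: 5·y_assembly + 6·y_lumber = 35 and 5·y_assembly + 4·y_lumber = 25.
→ y_assembly = 1 and y_lumber = 5.
Shadow price of varnish = 0.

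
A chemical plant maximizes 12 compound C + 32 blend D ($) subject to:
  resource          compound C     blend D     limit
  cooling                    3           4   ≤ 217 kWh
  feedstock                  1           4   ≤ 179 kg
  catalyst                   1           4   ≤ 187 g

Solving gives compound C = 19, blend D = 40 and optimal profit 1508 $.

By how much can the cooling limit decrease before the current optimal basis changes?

Binding constraints: cooling, feedstock. The basis is B = [[3,4],[1,4]] with det 8.
Per unit decrease in cooling, x* moves by d = (-0.5, 0.125).
The basis stays optimal until compound C reaches 0; allowable decrease = 38 kWh.

38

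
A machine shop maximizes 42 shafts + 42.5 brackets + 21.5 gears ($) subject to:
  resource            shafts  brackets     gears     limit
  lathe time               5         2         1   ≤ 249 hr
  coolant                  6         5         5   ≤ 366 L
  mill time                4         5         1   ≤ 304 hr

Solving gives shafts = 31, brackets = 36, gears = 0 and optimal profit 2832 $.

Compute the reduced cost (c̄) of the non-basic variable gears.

-3

Binding: coolant and mill time. Non-binding: lathe time (22 unused).
Slack constraints have shadow price 0 (complementary slackness).
Dual feasibility on the basic columns requires 6·y_coolant + 4·y_mill time = 42, 5·y_coolant + 5·y_mill time = 42.5.
→ y_coolant = 4 and y_mill time = 4.5.
Reduced cost of gears: c₃ − yᵀa₃ = 21.5 − (4·5 + 4.5·1) = 21.5 − 24.5 = -3.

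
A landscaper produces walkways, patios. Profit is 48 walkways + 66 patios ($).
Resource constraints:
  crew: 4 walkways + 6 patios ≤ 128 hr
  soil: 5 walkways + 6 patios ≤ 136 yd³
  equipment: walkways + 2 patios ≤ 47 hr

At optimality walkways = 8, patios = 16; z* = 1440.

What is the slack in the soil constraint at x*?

soil used = 5·8 + 6·16 = 136; slack = 136 − 136 = 0.

0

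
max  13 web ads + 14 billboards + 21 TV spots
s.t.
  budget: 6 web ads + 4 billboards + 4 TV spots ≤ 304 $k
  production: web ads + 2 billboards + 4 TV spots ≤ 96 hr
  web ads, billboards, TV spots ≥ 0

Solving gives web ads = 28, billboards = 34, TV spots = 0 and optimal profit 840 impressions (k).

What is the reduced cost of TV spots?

Both budget and production are binding at x*.
Dual feasibility on the basic columns requires 6·y_budget + 1·y_production = 13, 4·y_budget + 2·y_production = 14.
→ y_budget = 1.5 and y_production = 4.
Reduced cost of TV spots: c₃ − yᵀa₃ = 21 − (1.5·4 + 4·4) = 21 − 22 = -1.

-1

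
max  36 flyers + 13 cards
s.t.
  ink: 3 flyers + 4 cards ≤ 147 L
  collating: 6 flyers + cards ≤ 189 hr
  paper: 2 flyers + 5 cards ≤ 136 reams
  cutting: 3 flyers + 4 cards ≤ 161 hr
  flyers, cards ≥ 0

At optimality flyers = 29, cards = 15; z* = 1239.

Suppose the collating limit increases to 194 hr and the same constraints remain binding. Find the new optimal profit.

Binding: ink and collating. Non-binding: paper (3 unused), cutting (14 unused).
Slack constraints have shadow price 0 (complementary slackness).
From A_Bᵀ y = c: 3·y_ink + 6·y_collating = 36; 4·y_ink + 1·y_collating = 13.
Solving: y_ink = 2, y_collating = 5.
Δz = y_collating·Δb = 5 × (5) = 25, so new z* = 1239 + 25 = 1264.

1264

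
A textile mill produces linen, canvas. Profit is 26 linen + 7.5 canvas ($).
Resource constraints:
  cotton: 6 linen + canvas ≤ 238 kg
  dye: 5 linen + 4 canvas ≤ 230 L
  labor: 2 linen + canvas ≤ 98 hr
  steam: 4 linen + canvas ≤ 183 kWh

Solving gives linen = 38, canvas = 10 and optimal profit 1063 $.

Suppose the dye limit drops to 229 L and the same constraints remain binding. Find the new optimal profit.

Check each constraint at x*: cotton 238/238 (tight); dye 230/230 (tight); labor 86/98 (slack 12); steam 162/183 (slack 21).
By complementary slackness, y = 0 for the non-binding constraints.
The binding rows give the dual system: 6·y_cotton + 5·y_dye = 26 and 1·y_cotton + 4·y_dye = 7.5.
Solving: y_cotton = 3.5, y_dye = 1.
Δz = y_dye·Δb = 1 × (-1) = -1, so new z* = 1063 − 1 = 1062.

1062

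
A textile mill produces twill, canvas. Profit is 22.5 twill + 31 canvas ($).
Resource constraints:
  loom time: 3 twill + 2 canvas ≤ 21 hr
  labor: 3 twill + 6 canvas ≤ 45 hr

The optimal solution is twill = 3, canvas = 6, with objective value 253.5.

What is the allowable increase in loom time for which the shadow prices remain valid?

Binding constraints: loom time, labor. The basis is B = [[3,2],[3,6]] with det 12.
Per unit increase in loom time, x* moves by d = (0.5, -0.25).
The basis stays optimal until canvas reaches 0; allowable increase = 24 hr.

24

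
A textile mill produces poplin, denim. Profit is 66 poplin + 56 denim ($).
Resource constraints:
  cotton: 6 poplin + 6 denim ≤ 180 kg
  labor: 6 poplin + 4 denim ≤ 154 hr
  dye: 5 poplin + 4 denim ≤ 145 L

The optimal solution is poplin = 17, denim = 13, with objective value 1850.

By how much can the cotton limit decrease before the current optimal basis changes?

Binding constraints: cotton, labor. The basis is B = [[6,6],[6,4]] with det -12.
Per unit decrease in cotton, x* moves by d = (0.3333, -0.5).
The basis stays optimal until denim reaches 0; allowable decrease = 26 kg.

26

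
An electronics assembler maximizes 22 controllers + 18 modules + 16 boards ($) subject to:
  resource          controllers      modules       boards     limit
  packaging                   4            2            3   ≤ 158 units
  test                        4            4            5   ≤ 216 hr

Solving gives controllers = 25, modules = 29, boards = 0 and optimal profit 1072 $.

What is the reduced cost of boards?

-7.5

Both packaging and test are binding at x*.
From A_Bᵀ y = c: 4·y_packaging + 4·y_test = 22; 2·y_packaging + 4·y_test = 18.
Solving: y_packaging = 2, y_test = 3.5.
Reduced cost of boards: c₃ − yᵀa₃ = 16 − (2·3 + 3.5·5) = 16 − 23.5 = -7.5.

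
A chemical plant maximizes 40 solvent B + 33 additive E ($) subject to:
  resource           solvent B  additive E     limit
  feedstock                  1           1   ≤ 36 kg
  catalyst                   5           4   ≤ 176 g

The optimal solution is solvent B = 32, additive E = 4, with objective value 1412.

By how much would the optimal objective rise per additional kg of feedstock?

At the optimum: feedstock uses 36 of 36 (binding); catalyst uses 176 of 176 (binding).
Dual feasibility on the basic columns requires 1·y_feedstock + 5·y_catalyst = 40, 1·y_feedstock + 4·y_catalyst = 33.
Solving: y_feedstock = 5, y_catalyst = 7.
Shadow price of feedstock = 5.

5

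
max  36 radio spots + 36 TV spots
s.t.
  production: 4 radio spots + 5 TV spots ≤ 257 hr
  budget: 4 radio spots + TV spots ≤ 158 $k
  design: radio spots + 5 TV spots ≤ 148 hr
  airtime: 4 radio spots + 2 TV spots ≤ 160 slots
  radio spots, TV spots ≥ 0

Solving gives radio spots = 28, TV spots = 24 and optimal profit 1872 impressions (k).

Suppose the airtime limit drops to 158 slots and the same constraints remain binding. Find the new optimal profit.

At the optimum: production uses 232 of 257 (slack = 25); budget uses 136 of 158 (slack = 22); design uses 148 of 148 (binding); airtime uses 160 of 160 (binding).
By complementary slackness, y = 0 for the non-binding constraints.
Dual feasibility on the basic columns requires 1·y_design + 4·y_airtime = 36, 5·y_design + 2·y_airtime = 36.
This yields shadow prices y_design = 4, y_airtime = 8.
Δz = y_airtime·Δb = 8 × (-2) = -16, so new z* = 1872 − 16 = 1856.

1856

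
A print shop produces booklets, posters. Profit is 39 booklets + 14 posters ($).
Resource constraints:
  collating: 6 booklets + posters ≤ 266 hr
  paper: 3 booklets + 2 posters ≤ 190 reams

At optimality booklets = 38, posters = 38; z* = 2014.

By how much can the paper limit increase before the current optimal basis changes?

Binding constraints: collating, paper. The basis is B = [[6,1],[3,2]] with det 9.
Per unit increase in paper, x* moves by d = (-0.1111, 0.6667).
The basis stays optimal until booklets reaches 0; allowable increase = 342 reams.

342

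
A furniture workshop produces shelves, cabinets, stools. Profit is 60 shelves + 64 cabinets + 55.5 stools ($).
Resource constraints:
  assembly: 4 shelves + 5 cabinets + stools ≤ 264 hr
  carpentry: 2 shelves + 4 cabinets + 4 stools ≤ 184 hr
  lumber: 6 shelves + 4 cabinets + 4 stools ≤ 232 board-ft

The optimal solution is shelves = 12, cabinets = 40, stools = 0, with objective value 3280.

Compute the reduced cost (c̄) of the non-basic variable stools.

At the optimum: assembly uses 248 of 264 (slack = 16); carpentry uses 184 of 184 (binding); lumber uses 232 of 232 (binding).
By complementary slackness, y = 0 for the non-binding constraint.
From A_Bᵀ y = c: 2·y_carpentry + 6·y_lumber = 60; 4·y_carpentry + 4·y_lumber = 64.
Solving: y_carpentry = 9, y_lumber = 7.
Reduced cost of stools: c₃ − yᵀa₃ = 55.5 − (9·4 + 7·4) = 55.5 − 64 = -8.5.

-8.5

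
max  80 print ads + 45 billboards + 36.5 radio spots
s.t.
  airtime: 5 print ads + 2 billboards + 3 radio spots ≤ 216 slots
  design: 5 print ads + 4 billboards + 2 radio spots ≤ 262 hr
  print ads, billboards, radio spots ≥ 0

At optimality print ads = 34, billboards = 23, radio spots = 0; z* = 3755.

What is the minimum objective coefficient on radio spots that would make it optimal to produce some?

Check each constraint at x*: airtime 216/216 (tight); design 262/262 (tight).
Dual feasibility on the basic columns requires 5·y_airtime + 5·y_design = 80, 2·y_airtime + 4·y_design = 45.
This yields shadow prices y_airtime = 9.5, y_design = 6.5.
radio spots enters the basis when its profit ≥ yᵀa₃ = 9.5·3 + 6.5·2 = 41.5.

41.5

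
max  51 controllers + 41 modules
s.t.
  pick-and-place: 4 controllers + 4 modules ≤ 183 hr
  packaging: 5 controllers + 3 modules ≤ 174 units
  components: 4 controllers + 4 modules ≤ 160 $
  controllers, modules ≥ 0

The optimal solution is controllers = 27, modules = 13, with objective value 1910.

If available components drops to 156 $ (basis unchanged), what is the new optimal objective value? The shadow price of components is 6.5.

Δb = -4, so new z* = 1910 + (6.5)·(-4) = 1910 − 26 = 1884.

1884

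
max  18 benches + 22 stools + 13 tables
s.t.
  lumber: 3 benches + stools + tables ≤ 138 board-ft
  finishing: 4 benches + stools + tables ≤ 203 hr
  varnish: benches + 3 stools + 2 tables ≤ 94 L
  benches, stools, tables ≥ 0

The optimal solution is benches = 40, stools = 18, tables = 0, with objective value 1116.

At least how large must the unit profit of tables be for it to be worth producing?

16

Binding: lumber and varnish. Non-binding: finishing (25 unused).
Since finishing is not tight, its dual is 0.
Dual feasibility on the basic columns requires 3·y_lumber + 1·y_varnish = 18, 1·y_lumber + 3·y_varnish = 22.
Solving: y_lumber = 4, y_varnish = 6.
tables enters the basis when its profit ≥ yᵀa₃ = 4·1 + 6·2 = 16.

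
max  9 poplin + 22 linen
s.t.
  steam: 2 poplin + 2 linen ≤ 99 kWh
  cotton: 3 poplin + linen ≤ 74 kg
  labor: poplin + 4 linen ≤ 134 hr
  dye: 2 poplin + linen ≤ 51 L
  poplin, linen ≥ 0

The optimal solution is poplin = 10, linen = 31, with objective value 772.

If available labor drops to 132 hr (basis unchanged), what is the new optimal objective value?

762

At the optimum: steam uses 82 of 99 (slack = 17); cotton uses 61 of 74 (slack = 13); labor uses 134 of 134 (binding); dye uses 51 of 51 (binding).
By complementary slackness, y = 0 for the non-binding constraints.
The binding rows give the dual system: 1·y_labor + 2·y_dye = 9 and 4·y_labor + 1·y_dye = 22.
Solving: y_labor = 5, y_dye = 2.
Δz = y_labor·Δb = 5 × (-2) = -10, so new z* = 772 − 10 = 762.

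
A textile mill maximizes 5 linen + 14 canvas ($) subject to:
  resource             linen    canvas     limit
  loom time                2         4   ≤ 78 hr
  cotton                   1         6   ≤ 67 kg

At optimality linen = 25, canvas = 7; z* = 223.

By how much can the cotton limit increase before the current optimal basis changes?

50

Binding constraints: loom time, cotton. The basis is B = [[2,4],[1,6]] with det 8.
Per unit increase in cotton, x* moves by d = (-0.5, 0.25).
The basis stays optimal until linen reaches 0; allowable increase = 50 kg.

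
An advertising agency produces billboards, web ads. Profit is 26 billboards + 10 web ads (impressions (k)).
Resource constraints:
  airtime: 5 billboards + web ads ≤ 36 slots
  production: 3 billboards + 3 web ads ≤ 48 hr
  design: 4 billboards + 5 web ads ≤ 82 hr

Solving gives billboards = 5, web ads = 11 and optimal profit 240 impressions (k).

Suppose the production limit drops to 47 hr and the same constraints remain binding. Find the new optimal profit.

At the optimum: airtime uses 36 of 36 (binding); production uses 48 of 48 (binding); design uses 75 of 82 (slack = 7).
By complementary slackness, y = 0 for the non-binding constraint.
The binding rows give the dual system: 5·y_airtime + 3·y_production = 26 and 1·y_airtime + 3·y_production = 10.
Solving: y_airtime = 4, y_production = 2.
Δz = y_production·Δb = 2 × (-1) = -2, so new z* = 240 − 2 = 238.

238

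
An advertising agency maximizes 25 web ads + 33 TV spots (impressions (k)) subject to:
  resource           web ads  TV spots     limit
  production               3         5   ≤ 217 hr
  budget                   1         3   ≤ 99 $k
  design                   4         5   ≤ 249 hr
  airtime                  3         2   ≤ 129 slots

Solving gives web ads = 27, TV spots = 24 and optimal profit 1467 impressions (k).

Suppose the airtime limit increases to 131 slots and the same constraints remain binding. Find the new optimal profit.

1479

Binding: budget and airtime. Non-binding: production (16 unused), design (21 unused).
Slack constraints have shadow price 0 (complementary slackness).
The binding rows give the dual system: 1·y_budget + 3·y_airtime = 25 and 3·y_budget + 2·y_airtime = 33.
This yields shadow prices y_budget = 7, y_airtime = 6.
Δz = y_airtime·Δb = 6 × (2) = 12, so new z* = 1467 + 12 = 1479.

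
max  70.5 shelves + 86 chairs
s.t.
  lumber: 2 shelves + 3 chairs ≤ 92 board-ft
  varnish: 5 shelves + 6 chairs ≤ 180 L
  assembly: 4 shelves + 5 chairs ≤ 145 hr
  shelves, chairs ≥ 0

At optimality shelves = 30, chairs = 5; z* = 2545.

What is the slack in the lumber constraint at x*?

lumber used = 2·30 + 3·5 = 75; slack = 92 − 75 = 17.

17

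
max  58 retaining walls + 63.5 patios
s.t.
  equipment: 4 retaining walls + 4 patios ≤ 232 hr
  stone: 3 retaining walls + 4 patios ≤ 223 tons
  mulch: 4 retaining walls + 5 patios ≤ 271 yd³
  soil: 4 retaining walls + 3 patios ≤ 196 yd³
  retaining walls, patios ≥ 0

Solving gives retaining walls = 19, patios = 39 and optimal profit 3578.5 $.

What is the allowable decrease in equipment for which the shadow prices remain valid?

15.2

Binding constraints: equipment, mulch. The basis is B = [[4,4],[4,5]] with det 4.
Per unit decrease in equipment, x* moves by d = (-1.25, 1).
The basis stays optimal until retaining walls reaches 0; allowable decrease = 15.2 hr.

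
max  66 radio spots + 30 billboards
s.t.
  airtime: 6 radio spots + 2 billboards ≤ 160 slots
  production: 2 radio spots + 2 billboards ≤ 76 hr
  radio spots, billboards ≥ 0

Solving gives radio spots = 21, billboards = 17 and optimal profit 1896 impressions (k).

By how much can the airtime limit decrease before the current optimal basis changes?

Binding constraints: airtime, production. The basis is B = [[6,2],[2,2]] with det 8.
Per unit decrease in airtime, x* moves by d = (-0.25, 0.25).
The basis stays optimal until radio spots reaches 0; allowable decrease = 84 slots.

84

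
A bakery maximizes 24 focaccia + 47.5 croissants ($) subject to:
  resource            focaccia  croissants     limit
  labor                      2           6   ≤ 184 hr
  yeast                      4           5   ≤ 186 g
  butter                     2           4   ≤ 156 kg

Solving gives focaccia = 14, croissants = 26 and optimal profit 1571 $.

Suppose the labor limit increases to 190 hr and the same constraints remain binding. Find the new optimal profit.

Binding: labor and yeast. Non-binding: butter (24 unused).
By complementary slackness, y = 0 for the non-binding constraint.
From A_Bᵀ y = c: 2·y_labor + 4·y_yeast = 24; 6·y_labor + 5·y_yeast = 47.5.
→ y_labor = 5 and y_yeast = 3.5.
Δz = y_labor·Δb = 5 × (6) = 30, so new z* = 1571 + 30 = 1601.

1601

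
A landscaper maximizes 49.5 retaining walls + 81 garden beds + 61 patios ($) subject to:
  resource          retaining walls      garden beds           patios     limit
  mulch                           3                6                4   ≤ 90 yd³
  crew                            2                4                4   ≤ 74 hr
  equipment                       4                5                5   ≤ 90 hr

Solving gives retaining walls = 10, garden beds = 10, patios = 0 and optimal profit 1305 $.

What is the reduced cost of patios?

Check each constraint at x*: mulch 90/90 (tight); crew 60/74 (slack 14); equipment 90/90 (tight).
Since crew is not tight, its dual is 0.
The binding rows give the dual system: 3·y_mulch + 4·y_equipment = 49.5 and 6·y_mulch + 5·y_equipment = 81.
This yields shadow prices y_mulch = 8.5, y_equipment = 6.
Reduced cost of patios: c₃ − yᵀa₃ = 61 − (8.5·4 + 6·5) = 61 − 64 = -3.

-3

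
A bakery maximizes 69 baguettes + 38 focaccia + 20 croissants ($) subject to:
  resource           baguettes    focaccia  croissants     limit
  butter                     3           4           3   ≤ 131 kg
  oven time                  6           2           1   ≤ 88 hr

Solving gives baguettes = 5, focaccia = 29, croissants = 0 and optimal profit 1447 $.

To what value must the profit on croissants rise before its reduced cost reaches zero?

At the optimum: butter uses 131 of 131 (binding); oven time uses 88 of 88 (binding).
Dual feasibility on the basic columns requires 3·y_butter + 6·y_oven time = 69, 4·y_butter + 2·y_oven time = 38.
This yields shadow prices y_butter = 5, y_oven time = 9.
croissants enters the basis when its profit ≥ yᵀa₃ = 5·3 + 9·1 = 24.

24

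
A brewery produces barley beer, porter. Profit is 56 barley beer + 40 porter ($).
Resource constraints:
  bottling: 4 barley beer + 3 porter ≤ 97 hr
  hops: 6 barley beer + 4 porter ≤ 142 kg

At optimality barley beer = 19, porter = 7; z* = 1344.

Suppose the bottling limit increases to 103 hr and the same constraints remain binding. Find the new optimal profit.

1392

Check each constraint at x*: bottling 97/97 (tight); hops 142/142 (tight).
From A_Bᵀ y = c: 4·y_bottling + 6·y_hops = 56; 3·y_bottling + 4·y_hops = 40.
Solving: y_bottling = 8, y_hops = 4.
Δz = y_bottling·Δb = 8 × (6) = 48, so new z* = 1344 + 48 = 1392.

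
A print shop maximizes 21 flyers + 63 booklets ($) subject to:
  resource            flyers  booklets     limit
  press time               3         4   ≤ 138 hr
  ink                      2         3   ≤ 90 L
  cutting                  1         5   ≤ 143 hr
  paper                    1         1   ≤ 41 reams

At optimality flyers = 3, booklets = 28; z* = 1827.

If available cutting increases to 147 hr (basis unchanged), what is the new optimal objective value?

Check each constraint at x*: press time 121/138 (slack 17); ink 90/90 (tight); cutting 143/143 (tight); paper 31/41 (slack 10).
Slack constraints have shadow price 0 (complementary slackness).
The binding rows give the dual system: 2·y_ink + 1·y_cutting = 21 and 3·y_ink + 5·y_cutting = 63.
This yields shadow prices y_ink = 6, y_cutting = 9.
Δz = y_cutting·Δb = 9 × (4) = 36, so new z* = 1827 + 36 = 1863.

1863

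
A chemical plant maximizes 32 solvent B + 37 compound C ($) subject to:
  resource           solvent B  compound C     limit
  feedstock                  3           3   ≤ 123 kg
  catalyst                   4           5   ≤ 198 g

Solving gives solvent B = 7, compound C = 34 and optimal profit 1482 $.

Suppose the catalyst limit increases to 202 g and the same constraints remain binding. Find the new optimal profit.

Check each constraint at x*: feedstock 123/123 (tight); catalyst 198/198 (tight).
From A_Bᵀ y = c: 3·y_feedstock + 4·y_catalyst = 32; 3·y_feedstock + 5·y_catalyst = 37.
This yields shadow prices y_feedstock = 4, y_catalyst = 5.
Δz = y_catalyst·Δb = 5 × (4) = 20, so new z* = 1482 + 20 = 1502.

1502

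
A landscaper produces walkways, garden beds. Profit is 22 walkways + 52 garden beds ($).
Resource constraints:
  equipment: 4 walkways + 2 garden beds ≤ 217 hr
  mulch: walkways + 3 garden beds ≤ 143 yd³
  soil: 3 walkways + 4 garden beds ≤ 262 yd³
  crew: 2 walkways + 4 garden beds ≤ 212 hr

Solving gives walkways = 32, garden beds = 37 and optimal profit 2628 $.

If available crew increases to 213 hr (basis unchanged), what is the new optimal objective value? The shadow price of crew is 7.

2635

Δb = 1, so new z* = 2628 + (7)·(1) = 2628 + 7 = 2635.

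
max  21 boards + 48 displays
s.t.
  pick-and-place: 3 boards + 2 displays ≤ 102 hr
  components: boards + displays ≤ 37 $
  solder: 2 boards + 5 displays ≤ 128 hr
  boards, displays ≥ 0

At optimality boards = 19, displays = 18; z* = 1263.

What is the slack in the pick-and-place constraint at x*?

9

pick-and-place used = 3·19 + 2·18 = 93; slack = 102 − 93 = 9.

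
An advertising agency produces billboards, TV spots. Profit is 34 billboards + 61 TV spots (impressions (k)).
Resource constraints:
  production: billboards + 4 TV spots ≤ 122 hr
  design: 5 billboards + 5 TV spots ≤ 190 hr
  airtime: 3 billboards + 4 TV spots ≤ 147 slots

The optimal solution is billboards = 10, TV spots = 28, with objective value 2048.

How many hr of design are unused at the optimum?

design used = 5·10 + 5·28 = 190; slack = 190 − 190 = 0.

0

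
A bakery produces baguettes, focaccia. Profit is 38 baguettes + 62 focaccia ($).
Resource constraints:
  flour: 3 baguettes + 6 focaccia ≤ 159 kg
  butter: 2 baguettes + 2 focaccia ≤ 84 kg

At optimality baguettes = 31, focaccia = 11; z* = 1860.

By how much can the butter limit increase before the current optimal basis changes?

Binding constraints: flour, butter. The basis is B = [[3,6],[2,2]] with det -6.
Per unit increase in butter, x* moves by d = (1, -0.5).
The basis stays optimal until focaccia reaches 0; allowable increase = 22 kg.

22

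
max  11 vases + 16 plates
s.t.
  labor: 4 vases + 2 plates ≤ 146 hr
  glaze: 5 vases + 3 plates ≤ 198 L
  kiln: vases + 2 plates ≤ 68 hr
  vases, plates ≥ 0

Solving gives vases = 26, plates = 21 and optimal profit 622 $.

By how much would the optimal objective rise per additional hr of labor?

1

Binding: labor and kiln. Non-binding: glaze (5 unused).
Since glaze is not tight, its dual is 0.
Dual feasibility on the basic columns requires 4·y_labor + 1·y_kiln = 11, 2·y_labor + 2·y_kiln = 16.
Solving: y_labor = 1, y_kiln = 7.
Shadow price of labor = 1.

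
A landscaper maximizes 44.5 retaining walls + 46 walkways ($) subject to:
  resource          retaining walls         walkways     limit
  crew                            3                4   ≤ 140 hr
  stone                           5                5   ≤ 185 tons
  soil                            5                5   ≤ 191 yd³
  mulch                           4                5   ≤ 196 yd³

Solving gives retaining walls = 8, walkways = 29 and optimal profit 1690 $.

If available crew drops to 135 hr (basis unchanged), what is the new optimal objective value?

1682.5

Binding: crew and stone. Non-binding: soil (6 unused), mulch (19 unused).
By complementary slackness, y = 0 for the non-binding constraints.
Dual feasibility on the basic columns requires 3·y_crew + 5·y_stone = 44.5, 4·y_crew + 5·y_stone = 46.
Solving: y_crew = 1.5, y_stone = 8.
Δz = y_crew·Δb = 1.5 × (-5) = -7.5, so new z* = 1690 − 7.5 = 1682.5.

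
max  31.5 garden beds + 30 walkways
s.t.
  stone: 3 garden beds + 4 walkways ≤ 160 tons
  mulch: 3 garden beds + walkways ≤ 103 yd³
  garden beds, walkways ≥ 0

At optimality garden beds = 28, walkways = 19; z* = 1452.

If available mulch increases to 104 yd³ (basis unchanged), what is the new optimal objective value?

Both stone and mulch are binding at x*.
The binding rows give the dual system: 3·y_stone + 3·y_mulch = 31.5 and 4·y_stone + 1·y_mulch = 30.
→ y_stone = 6.5 and y_mulch = 4.
Δz = y_mulch·Δb = 4 × (1) = 4, so new z* = 1452 + 4 = 1456.

1456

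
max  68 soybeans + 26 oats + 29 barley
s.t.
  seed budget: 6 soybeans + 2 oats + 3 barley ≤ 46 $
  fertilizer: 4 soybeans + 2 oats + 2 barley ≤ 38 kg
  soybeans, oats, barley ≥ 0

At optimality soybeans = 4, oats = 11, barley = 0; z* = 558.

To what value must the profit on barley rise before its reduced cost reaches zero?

Check each constraint at x*: seed budget 46/46 (tight); fertilizer 38/38 (tight).
The binding rows give the dual system: 6·y_seed budget + 4·y_fertilizer = 68 and 2·y_seed budget + 2·y_fertilizer = 26.
Solving: y_seed budget = 8, y_fertilizer = 5.
barley enters the basis when its profit ≥ yᵀa₃ = 8·3 + 5·2 = 34.

34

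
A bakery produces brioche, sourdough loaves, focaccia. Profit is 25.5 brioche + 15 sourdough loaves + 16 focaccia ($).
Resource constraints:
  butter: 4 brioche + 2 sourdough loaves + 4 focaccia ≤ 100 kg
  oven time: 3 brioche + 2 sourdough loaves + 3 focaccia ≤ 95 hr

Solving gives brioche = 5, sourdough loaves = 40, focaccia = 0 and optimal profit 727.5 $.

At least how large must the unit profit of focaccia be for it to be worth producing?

25.5

Check each constraint at x*: butter 100/100 (tight); oven time 95/95 (tight).
The binding rows give the dual system: 4·y_butter + 3·y_oven time = 25.5 and 2·y_butter + 2·y_oven time = 15.
Solving: y_butter = 3, y_oven time = 4.5.
focaccia enters the basis when its profit ≥ yᵀa₃ = 3·4 + 4.5·3 = 25.5.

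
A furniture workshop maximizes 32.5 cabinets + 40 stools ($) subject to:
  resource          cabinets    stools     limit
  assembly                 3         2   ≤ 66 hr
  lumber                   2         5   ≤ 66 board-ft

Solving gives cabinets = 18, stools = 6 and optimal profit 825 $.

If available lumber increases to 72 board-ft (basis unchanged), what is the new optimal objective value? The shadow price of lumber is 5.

855

Δb = 6, so new z* = 825 + (5)·(6) = 825 + 30 = 855.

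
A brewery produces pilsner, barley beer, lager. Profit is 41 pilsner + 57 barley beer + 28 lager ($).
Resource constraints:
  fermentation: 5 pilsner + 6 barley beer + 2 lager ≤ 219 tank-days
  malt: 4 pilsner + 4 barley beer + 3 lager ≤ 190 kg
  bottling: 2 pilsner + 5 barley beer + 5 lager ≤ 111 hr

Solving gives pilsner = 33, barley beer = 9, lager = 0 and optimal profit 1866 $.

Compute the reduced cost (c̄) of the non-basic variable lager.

-1

Binding: fermentation and bottling. Non-binding: malt (22 unused).
Slack constraints have shadow price 0 (complementary slackness).
Dual feasibility on the basic columns requires 5·y_fermentation + 2·y_bottling = 41, 6·y_fermentation + 5·y_bottling = 57.
This yields shadow prices y_fermentation = 7, y_bottling = 3.
Reduced cost of lager: c₃ − yᵀa₃ = 28 − (7·2 + 3·5) = 28 − 29 = -1.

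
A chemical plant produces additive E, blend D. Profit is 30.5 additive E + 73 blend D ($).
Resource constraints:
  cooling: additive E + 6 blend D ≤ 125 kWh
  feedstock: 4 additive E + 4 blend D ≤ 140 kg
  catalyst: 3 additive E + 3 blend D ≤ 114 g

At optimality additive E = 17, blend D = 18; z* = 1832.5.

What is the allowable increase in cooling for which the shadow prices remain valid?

85

Binding constraints: cooling, feedstock. The basis is B = [[1,6],[4,4]] with det -20.
Per unit increase in cooling, x* moves by d = (-0.2, 0.2).
The basis stays optimal until additive E reaches 0; allowable increase = 85 kWh.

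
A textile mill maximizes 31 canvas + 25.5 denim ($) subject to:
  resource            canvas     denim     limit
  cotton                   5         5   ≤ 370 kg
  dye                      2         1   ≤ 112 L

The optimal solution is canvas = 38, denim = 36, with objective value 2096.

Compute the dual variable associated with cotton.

4

Check each constraint at x*: cotton 370/370 (tight); dye 112/112 (tight).
From A_Bᵀ y = c: 5·y_cotton + 2·y_dye = 31; 5·y_cotton + 1·y_dye = 25.5.
This yields shadow prices y_cotton = 4, y_dye = 5.5.
Shadow price of cotton = 4.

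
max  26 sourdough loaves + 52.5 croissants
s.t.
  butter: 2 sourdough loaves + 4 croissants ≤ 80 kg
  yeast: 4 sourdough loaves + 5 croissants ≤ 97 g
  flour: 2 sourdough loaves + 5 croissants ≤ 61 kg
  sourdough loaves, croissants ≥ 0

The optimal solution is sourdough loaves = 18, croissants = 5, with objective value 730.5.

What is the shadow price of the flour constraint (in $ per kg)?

8

Binding: yeast and flour. Non-binding: butter (24 unused).
Slack constraints have shadow price 0 (complementary slackness).
Dual feasibility on the basic columns requires 4·y_yeast + 2·y_flour = 26, 5·y_yeast + 5·y_flour = 52.5.
→ y_yeast = 2.5 and y_flour = 8.
Shadow price of flour = 8.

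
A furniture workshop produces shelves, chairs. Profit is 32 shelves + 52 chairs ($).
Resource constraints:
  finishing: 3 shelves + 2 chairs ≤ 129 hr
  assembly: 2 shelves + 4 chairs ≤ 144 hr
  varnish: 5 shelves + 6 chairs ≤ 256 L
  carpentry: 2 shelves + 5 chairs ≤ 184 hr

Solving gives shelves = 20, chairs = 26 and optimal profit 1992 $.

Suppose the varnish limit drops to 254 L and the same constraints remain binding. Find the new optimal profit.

1986

Binding: assembly and varnish. Non-binding: finishing (17 unused), carpentry (14 unused).
Slack constraints have shadow price 0 (complementary slackness).
From A_Bᵀ y = c: 2·y_assembly + 5·y_varnish = 32; 4·y_assembly + 6·y_varnish = 52.
→ y_assembly = 8.5 and y_varnish = 3.
Δz = y_varnish·Δb = 3 × (-2) = -6, so new z* = 1992 − 6 = 1986.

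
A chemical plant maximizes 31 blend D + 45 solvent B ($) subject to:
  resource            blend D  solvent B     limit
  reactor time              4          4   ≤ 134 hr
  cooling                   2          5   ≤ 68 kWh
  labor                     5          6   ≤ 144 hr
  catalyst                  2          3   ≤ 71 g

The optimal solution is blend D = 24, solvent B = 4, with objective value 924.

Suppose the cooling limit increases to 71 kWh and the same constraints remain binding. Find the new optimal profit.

Binding: cooling and labor. Non-binding: reactor time (22 unused), catalyst (11 unused).
By complementary slackness, y = 0 for the non-binding constraints.
The binding rows give the dual system: 2·y_cooling + 5·y_labor = 31 and 5·y_cooling + 6·y_labor = 45.
This yields shadow prices y_cooling = 3, y_labor = 5.
Δz = y_cooling·Δb = 3 × (3) = 9, so new z* = 924 + 9 = 933.

933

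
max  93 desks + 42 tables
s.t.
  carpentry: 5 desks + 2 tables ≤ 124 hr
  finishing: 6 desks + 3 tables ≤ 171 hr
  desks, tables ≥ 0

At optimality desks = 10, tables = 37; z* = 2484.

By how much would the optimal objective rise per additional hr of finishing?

Check each constraint at x*: carpentry 124/124 (tight); finishing 171/171 (tight).
The binding rows give the dual system: 5·y_carpentry + 6·y_finishing = 93 and 2·y_carpentry + 3·y_finishing = 42.
This yields shadow prices y_carpentry = 9, y_finishing = 8.
Shadow price of finishing = 8.

8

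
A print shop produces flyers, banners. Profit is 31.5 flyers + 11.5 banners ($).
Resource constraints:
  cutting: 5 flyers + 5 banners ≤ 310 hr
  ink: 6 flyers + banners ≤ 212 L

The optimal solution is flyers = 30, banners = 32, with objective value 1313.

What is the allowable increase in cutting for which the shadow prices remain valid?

750

Binding constraints: cutting, ink. The basis is B = [[5,5],[6,1]] with det -25.
Per unit increase in cutting, x* moves by d = (-0.04, 0.24).
The basis stays optimal until flyers reaches 0; allowable increase = 750 hr.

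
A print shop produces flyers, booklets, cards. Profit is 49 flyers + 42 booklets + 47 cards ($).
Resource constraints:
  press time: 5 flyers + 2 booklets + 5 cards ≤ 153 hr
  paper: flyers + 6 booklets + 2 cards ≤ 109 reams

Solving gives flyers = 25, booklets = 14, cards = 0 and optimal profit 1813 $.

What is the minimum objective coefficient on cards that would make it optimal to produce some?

53

Both press time and paper are binding at x*.
Dual feasibility on the basic columns requires 5·y_press time + 1·y_paper = 49, 2·y_press time + 6·y_paper = 42.
This yields shadow prices y_press time = 9, y_paper = 4.
cards enters the basis when its profit ≥ yᵀa₃ = 9·5 + 4·2 = 53.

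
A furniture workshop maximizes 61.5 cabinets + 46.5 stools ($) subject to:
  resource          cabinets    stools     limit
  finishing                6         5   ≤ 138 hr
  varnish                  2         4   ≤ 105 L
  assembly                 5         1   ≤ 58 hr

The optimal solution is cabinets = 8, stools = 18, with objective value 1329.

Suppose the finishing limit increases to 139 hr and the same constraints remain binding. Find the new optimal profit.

1338

At the optimum: finishing uses 138 of 138 (binding); varnish uses 88 of 105 (slack = 17); assembly uses 58 of 58 (binding).
Since varnish is not tight, its dual is 0.
The binding rows give the dual system: 6·y_finishing + 5·y_assembly = 61.5 and 5·y_finishing + 1·y_assembly = 46.5.
This yields shadow prices y_finishing = 9, y_assembly = 1.5.
Δz = y_finishing·Δb = 9 × (1) = 9, so new z* = 1329 + 9 = 1338.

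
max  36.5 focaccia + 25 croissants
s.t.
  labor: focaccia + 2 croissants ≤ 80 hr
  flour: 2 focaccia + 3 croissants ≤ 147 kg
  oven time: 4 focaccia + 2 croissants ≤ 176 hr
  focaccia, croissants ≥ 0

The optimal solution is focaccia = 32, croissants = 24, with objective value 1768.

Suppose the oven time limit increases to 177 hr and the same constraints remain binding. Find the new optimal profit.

Binding: labor and oven time. Non-binding: flour (11 unused).
Since flour is not tight, its dual is 0.
Dual feasibility on the basic columns requires 1·y_labor + 4·y_oven time = 36.5, 2·y_labor + 2·y_oven time = 25.
Solving: y_labor = 4.5, y_oven time = 8.
Δz = y_oven time·Δb = 8 × (1) = 8, so new z* = 1768 + 8 = 1776.

1776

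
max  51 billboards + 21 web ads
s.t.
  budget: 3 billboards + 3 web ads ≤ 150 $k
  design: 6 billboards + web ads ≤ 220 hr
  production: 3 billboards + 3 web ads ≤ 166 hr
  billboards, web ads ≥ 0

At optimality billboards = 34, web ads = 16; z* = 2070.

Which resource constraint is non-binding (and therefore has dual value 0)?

production

budget: 150/150 (binding)
design: 220/220 (binding)
production: 150/166 (slack 16)
By complementary slackness, a constraint with positive slack has shadow price 0 → production.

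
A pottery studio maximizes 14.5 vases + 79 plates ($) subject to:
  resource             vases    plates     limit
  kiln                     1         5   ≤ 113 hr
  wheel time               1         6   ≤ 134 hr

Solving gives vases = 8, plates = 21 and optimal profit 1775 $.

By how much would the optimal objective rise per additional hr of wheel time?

Check each constraint at x*: kiln 113/113 (tight); wheel time 134/134 (tight).
The binding rows give the dual system: 1·y_kiln + 1·y_wheel time = 14.5 and 5·y_kiln + 6·y_wheel time = 79.
Solving: y_kiln = 8, y_wheel time = 6.5.
Shadow price of wheel time = 6.5.

6.5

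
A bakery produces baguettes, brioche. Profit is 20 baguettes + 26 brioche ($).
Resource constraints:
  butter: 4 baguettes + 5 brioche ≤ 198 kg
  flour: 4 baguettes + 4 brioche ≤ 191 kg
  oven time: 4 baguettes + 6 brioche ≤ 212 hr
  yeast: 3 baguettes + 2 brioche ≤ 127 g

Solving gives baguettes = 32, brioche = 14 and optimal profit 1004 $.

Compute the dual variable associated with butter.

Check each constraint at x*: butter 198/198 (tight); flour 184/191 (slack 7); oven time 212/212 (tight); yeast 124/127 (slack 3).
Since flour, yeast are not tight, their duals are 0.
Dual feasibility on the basic columns requires 4·y_butter + 4·y_oven time = 20, 5·y_butter + 6·y_oven time = 26.
This yields shadow prices y_butter = 4, y_oven time = 1.
Shadow price of butter = 4.

4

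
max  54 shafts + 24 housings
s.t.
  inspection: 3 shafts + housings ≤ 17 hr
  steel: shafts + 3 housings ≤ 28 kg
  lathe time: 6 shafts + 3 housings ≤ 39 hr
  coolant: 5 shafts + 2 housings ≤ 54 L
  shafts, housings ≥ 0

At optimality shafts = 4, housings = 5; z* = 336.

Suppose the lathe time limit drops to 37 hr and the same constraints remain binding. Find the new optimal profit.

324

Binding: inspection and lathe time. Non-binding: steel (9 unused), coolant (24 unused).
Since steel, coolant are not tight, their duals are 0.
From A_Bᵀ y = c: 3·y_inspection + 6·y_lathe time = 54; 1·y_inspection + 3·y_lathe time = 24.
→ y_inspection = 6 and y_lathe time = 6.
Δz = y_lathe time·Δb = 6 × (-2) = -12, so new z* = 336 − 12 = 324.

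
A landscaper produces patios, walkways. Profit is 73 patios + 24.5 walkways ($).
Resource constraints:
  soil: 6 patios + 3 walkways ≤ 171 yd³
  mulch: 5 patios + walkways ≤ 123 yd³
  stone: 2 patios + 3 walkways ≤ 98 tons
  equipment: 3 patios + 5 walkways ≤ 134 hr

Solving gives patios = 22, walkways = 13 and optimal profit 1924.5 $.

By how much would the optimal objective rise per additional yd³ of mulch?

8

Check each constraint at x*: soil 171/171 (tight); mulch 123/123 (tight); stone 83/98 (slack 15); equipment 131/134 (slack 3).
Since stone, equipment are not tight, their duals are 0.
From A_Bᵀ y = c: 6·y_soil + 5·y_mulch = 73; 3·y_soil + 1·y_mulch = 24.5.
Solving: y_soil = 5.5, y_mulch = 8.
Shadow price of mulch = 8.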